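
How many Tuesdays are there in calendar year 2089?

52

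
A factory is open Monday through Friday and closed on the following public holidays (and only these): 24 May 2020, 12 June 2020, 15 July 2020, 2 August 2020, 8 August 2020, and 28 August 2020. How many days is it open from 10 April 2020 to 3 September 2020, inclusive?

10 April 2020 is a Friday.
That's 147 days from start to end, counting both.
147 = 7 × 21, so the span is exactly 21 full weeks.
Each full week contributes 5 weekdays (Mon–Fri): 21 × 5 = 105.
Total: 105.
Holidays: 24 May 2020 (Sun); 12 June 2020 (Fri); 15 July 2020 (Wed); 2 August 2020 (Sun); 8 August 2020 (Sat); 28 August 2020 (Fri).
3 of the 6 holidays fall on weekdays; the rest are weekends and were already excluded.
Business days: 105 − 3 = 102.

102 business days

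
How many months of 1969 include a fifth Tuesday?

4

A month has five Tuesdays exactly when Tuesday falls within its first (length − 28) days.
Jan: 31 days, starts Wed → 5 of Wed, Thu, Fri
Feb: 28 days, starts Sat → 5 of (none)
Mar: 31 days, starts Sat → 5 of Sat, Sun, Mon
Apr: 30 days, starts Tue → 5 of Tue, Wed ✓
May: 31 days, starts Thu → 5 of Thu, Fri, Sat
Jun: 30 days, starts Sun → 5 of Sun, Mon
Jul: 31 days, starts Tue → 5 of Tue, Wed, Thu ✓
Aug: 31 days, starts Fri → 5 of Fri, Sat, Sun
Sep: 30 days, starts Mon → 5 of Mon, Tue ✓
Oct: 31 days, starts Wed → 5 of Wed, Thu, Fri
Nov: 30 days, starts Sat → 5 of Sat, Sun
Dec: 31 days, starts Mon → 5 of Mon, Tue, Wed ✓
Months with five Tuesdays: Apr, Jul, Sep, Dec.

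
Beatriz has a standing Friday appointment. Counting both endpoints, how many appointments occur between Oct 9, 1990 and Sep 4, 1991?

47 Fridays

Oct 9, 1990 is a Tuesday.
The range spans 331 days (inclusive of both endpoints).
331 = 7 × 47 + 2, so there are 47 full weeks plus 2 extra days.
Each full week contributes one Friday: 47 so far.
The 2 extra days are Tue, Wed — none qualify.
Total: 47 + 0 = 47.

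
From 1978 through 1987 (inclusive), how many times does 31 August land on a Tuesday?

Day of week of August 31 in each year:
1978: Thu, 1979: Fri, 1980: Sun, 1981: Mon, 1982: Tue ✓, 1983: Wed, 1984: Fri, 1985: Sat, 1986: Sun, 1987: Mon
Tuesdays: 1982.

1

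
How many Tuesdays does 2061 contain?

52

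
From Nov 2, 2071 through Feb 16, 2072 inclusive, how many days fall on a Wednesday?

Nov 2, 2071 is a Monday.
That's 107 days from start to end, counting both.
107 = 7 × 15 + 2, so there are 15 full weeks plus 2 extra days.
Each full week contributes one Wednesday: 15 so far.
The 2 extra days are Mon, Tue — none qualify.
Total: 15 + 0 = 15.

15 Wednesdays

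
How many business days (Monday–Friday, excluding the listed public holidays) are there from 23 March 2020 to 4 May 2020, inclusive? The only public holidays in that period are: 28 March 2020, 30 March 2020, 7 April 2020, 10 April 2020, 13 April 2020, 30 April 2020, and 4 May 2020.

23 March 2020 is a Monday.
That's 43 days from start to end, counting both.
43 = 7 × 6 + 1, so there are 6 full weeks plus 1 extra day.
Each full week contributes 5 weekdays (Mon–Fri): 6 × 5 = 30.
The 1 extra day is Mon — 1 of them qualifies.
Total: 30 + 1 = 31.
Holidays: 28 March 2020 (Sat); 30 March 2020 (Mon); 7 April 2020 (Tue); 10 April 2020 (Fri); 13 April 2020 (Mon); 30 April 2020 (Thu); 4 May 2020 (Mon).
6 of the 7 holidays fall on weekdays; the rest are weekends and were already excluded.
Business days: 31 − 6 = 25.

25 business days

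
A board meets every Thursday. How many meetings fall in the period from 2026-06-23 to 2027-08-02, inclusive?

58 Thursdays

2026-06-23 is a Tuesday.
The range spans 406 days (inclusive of both endpoints).
406 = 7 × 58, so the span is exactly 58 full weeks.
Each full week contributes one Thursday: 58 so far.
Total: 58.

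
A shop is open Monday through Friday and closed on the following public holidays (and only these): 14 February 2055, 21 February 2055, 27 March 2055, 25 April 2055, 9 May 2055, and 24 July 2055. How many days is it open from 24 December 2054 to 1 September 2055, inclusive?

180

24 December 2054 is a Thursday.
That's 252 days from start to end, counting both.
252 = 7 × 36, so the span is exactly 36 full weeks.
Each full week contributes 5 weekdays (Mon–Fri): 36 × 5 = 180.
Holidays: 14 February 2055 (Sun); 21 February 2055 (Sun); 27 March 2055 (Sat); 25 April 2055 (Sun); 9 May 2055 (Sun); 24 July 2055 (Sat).
None of the 6 holidays fall on a weekday, so nothing to subtract.
Business days: 180 − 0 = 180.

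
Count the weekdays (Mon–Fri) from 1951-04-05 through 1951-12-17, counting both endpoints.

183

1951-04-05 is a Thursday.
That's 257 days from start to end, counting both.
257 = 7 × 36 + 5, so there are 36 full weeks plus 5 extra days.
Each full week contributes 5 weekdays (Mon–Fri): 36 × 5 = 180.
The 5 extra days are Thursday, Friday, Saturday, Sunday, Monday — 3 of them qualify.
Total: 180 + 3 = 183.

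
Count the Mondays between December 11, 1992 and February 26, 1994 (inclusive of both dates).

63

December 11, 1992 is a Friday.
From December 11, 1992 to February 26, 1994 is 443 days inclusive.
443 = 7 × 63 + 2, so there are 63 full weeks plus 2 extra days.
Each full week contributes one Monday: 63 so far.
The 2 extra days are Fri, Sat — none qualify.
Total: 63 + 0 = 63.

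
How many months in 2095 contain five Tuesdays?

4

A month has five Tuesdays exactly when Tuesday falls within its first (length − 28) days.
Jan: 31 days, starts Sat → 5 of Sat, Sun, Mon
Feb: 28 days, starts Tue → 5 of (none)
Mar: 31 days, starts Tue → 5 of Tue, Wed, Thu ✓
Apr: 30 days, starts Fri → 5 of Fri, Sat
May: 31 days, starts Sun → 5 of Sun, Mon, Tue ✓
Jun: 30 days, starts Wed → 5 of Wed, Thu
Jul: 31 days, starts Fri → 5 of Fri, Sat, Sun
Aug: 31 days, starts Mon → 5 of Mon, Tue, Wed ✓
Sep: 30 days, starts Thu → 5 of Thu, Fri
Oct: 31 days, starts Sat → 5 of Sat, Sun, Mon
Nov: 30 days, starts Tue → 5 of Tue, Wed ✓
Dec: 31 days, starts Thu → 5 of Thu, Fri, Sat
Months with five Tuesdays: Mar, May, Aug, Nov.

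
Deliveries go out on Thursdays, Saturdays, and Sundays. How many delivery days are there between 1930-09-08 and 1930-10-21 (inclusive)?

18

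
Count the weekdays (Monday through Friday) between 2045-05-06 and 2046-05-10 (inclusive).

2045-05-06 is a Saturday.
From 2045-05-06 to 2046-05-10 is 370 days inclusive.
370 = 7 × 52 + 6, so there are 52 full weeks plus 6 extra days.
Each full week contributes 5 weekdays (Mon–Fri): 52 × 5 = 260.
The 6 extra days are Saturday, Sunday, Monday, Tuesday, Wednesday, Thursday — 4 of them qualify.
Total: 260 + 4 = 264.

264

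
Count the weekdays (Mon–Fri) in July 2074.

22

2074-07-01 is a Sunday.
That's 31 days from start to end, counting both.
31 = 7 × 4 + 3, so there are 4 full weeks plus 3 extra days.
Each full week contributes 5 weekdays (Mon–Fri): 4 × 5 = 20.
The 3 extra days are Sun, Mon, Tue — 2 of them qualify.
Total: 20 + 2 = 22.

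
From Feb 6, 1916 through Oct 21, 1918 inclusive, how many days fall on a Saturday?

Feb 6, 1916 is a Sunday.
That's 989 days from start to end, counting both.
989 = 7 × 141 + 2, so there are 141 full weeks plus 2 extra days.
Each full week contributes one Saturday: 141 so far.
The 2 extra days are Sunday, Monday — none qualify.
Total: 141 + 0 = 141.

141 Saturdays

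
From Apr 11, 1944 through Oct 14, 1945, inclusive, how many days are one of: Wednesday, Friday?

158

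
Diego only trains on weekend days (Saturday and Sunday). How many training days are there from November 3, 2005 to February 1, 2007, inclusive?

November 3, 2005 is a Thursday.
The range spans 456 days (inclusive of both endpoints).
456 = 7 × 65 + 1, so there are 65 full weeks plus 1 extra day.
Each full week contributes 2 weekend days (Sat, Sun): 65 × 2 = 130.
The 1 extra day is Thursday — none qualify.
Total: 130 + 0 = 130.

130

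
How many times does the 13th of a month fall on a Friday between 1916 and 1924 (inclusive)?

Friday-the-13ths by year:
1916: Oct
1917: Apr, Jul
1918: Sep, Dec
1919: Jun
1920: Feb, Aug
1921: May
1922: Jan, Oct
1923: Apr, Jul
1924: Jun

14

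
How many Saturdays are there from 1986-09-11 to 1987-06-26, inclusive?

41

1986-09-11 is a Thursday.
From 1986-09-11 to 1987-06-26 is 289 days inclusive.
289 = 7 × 41 + 2, so there are 41 full weeks plus 2 extra days.
Each full week contributes one Saturday: 41 so far.
The 2 extra days are Thursday, Friday — none qualify.
Total: 41 + 0 = 41.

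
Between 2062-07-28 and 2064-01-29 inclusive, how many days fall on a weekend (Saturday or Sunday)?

158

2062-07-28 is a Friday.
From 2062-07-28 to 2064-01-29 is 551 days inclusive.
551 = 7 × 78 + 5, so there are 78 full weeks plus 5 extra days.
Each full week contributes 2 weekend days (Sat, Sun): 78 × 2 = 156.
The 5 extra days are Friday, Saturday, Sunday, Monday, Tuesday — 2 of them qualify.
Total: 156 + 2 = 158.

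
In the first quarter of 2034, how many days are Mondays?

Jan 1, 2034 is a Sunday.
That's 90 days from start to end, counting both.
90 = 7 × 12 + 6, so there are 12 full weeks plus 6 extra days.
Each full week contributes one Monday: 12 so far.
The 6 extra days are Sunday, Monday, Tuesday, Wednesday, Thursday, Friday — 1 of them qualifies.
Total: 12 + 1 = 13.

13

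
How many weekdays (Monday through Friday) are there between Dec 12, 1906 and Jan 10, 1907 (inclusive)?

Dec 12, 1906 is a Wednesday.
From Dec 12, 1906 to Jan 10, 1907 is 30 days inclusive.
30 = 7 × 4 + 2, so there are 4 full weeks plus 2 extra days.
Each full week contributes 5 weekdays (Mon–Fri): 4 × 5 = 20.
The 2 extra days are Wed, Thu — 2 of them qualify.
Total: 20 + 2 = 22.

22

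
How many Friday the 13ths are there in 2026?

3

The 13th falls on a Friday when the month's 13th has weekday Fri.
Jan 13 is Tue; Feb 13 is Fri ✓; Mar 13 is Fri ✓; Apr 13 is Mon; May 13 is Wed; Jun 13 is Sat; Jul 13 is Mon; Aug 13 is Thu; Sep 13 is Sun; Oct 13 is Tue; Nov 13 is Fri ✓; Dec 13 is Sun.
Friday the 13ths: Feb, Mar, Nov.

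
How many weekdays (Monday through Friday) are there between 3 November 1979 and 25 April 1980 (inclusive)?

3 November 1979 is a Saturday.
From 3 November 1979 to 25 April 1980 is 175 days inclusive.
175 = 7 × 25, so the span is exactly 25 full weeks.
Each full week contributes 5 weekdays (Mon–Fri): 25 × 5 = 125.

125 weekdays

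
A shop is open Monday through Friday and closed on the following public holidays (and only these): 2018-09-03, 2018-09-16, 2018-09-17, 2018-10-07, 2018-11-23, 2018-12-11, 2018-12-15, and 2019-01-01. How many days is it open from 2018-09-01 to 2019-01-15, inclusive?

2018-09-01 is a Saturday.
That's 137 days from start to end, counting both.
137 = 7 × 19 + 4, so there are 19 full weeks plus 4 extra days.
Each full week contributes 5 weekdays (Mon–Fri): 19 × 5 = 95.
The 4 extra days are Sat, Sun, Mon, Tue — 2 of them qualify.
Total: 95 + 2 = 97.
Holidays: 2018-09-03 (Mon); 2018-09-16 (Sun); 2018-09-17 (Mon); 2018-10-07 (Sun); 2018-11-23 (Fri); 2018-12-11 (Tue); 2018-12-15 (Sat); 2019-01-01 (Tue).
5 of the 8 holidays fall on weekdays; the rest are weekends and were already excluded.
Business days: 97 − 5 = 92.

92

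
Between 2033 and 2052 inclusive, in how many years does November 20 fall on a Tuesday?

3

Day of week of November 20 in each year:
2033: Sun, 2034: Mon, 2035: Tue ✓, 2036: Thu, 2037: Fri, 2038: Sat, 2039: Sun, 2040: Tue ✓, 2041: Wed, 2042: Thu, 2043: Fri, 2044: Sun, 2045: Mon, 2046: Tue ✓, 2047: Wed, 2048: Fri, 2049: Sat, 2050: Sun, 2051: Mon, 2052: Wed
Tuesdays: 2035, 2040, 2046.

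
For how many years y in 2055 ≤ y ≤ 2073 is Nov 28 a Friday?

Day of week of November 28 in each year:
2055: Sun, 2056: Tue, 2057: Wed, 2058: Thu, 2059: Fri ✓, 2060: Sun, 2061: Mon, 2062: Tue, 2063: Wed, 2064: Fri ✓, 2065: Sat, 2066: Sun, 2067: Mon, 2068: Wed, 2069: Thu, 2070: Fri ✓, 2071: Sat, 2072: Mon, 2073: Tue
Fridays: 2059, 2064, 2070.

3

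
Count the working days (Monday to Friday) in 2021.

Jan 1, 2021 is a Friday.
From Jan 1, 2021 to Dec 31, 2021 is 365 days inclusive.
365 = 7 × 52 + 1, so there are 52 full weeks plus 1 extra day.
Each full week contributes 5 weekdays (Mon–Fri): 52 × 5 = 260.
The 1 extra day is Friday — 1 of them qualifies.
Total: 260 + 1 = 261.

261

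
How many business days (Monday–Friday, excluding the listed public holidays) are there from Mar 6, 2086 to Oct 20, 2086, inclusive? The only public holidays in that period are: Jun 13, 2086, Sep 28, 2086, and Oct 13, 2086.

162

Mar 6, 2086 is a Wednesday.
The range spans 229 days (inclusive of both endpoints).
229 = 7 × 32 + 5, so there are 32 full weeks plus 5 extra days.
Each full week contributes 5 weekdays (Mon–Fri): 32 × 5 = 160.
The 5 extra days are Wed, Thu, Fri, Sat, Sun — 3 of them qualify.
Total: 160 + 3 = 163.
Holidays: Jun 13, 2086 (Thu); Sep 28, 2086 (Sat); Oct 13, 2086 (Sun).
1 of the 3 holidays fall on weekdays; the rest are weekends and were already excluded.
Business days: 163 − 1 = 162.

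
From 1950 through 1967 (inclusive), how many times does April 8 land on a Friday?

Day of week of April 8 in each year:
1950: Sat, 1951: Sun, 1952: Tue, 1953: Wed, 1954: Thu, 1955: Fri ✓, 1956: Sun, 1957: Mon, 1958: Tue, 1959: Wed, 1960: Fri ✓, 1961: Sat, 1962: Sun, 1963: Mon, 1964: Wed, 1965: Thu, 1966: Fri ✓, 1967: Sat
Fridays: 1955, 1960, 1966.

3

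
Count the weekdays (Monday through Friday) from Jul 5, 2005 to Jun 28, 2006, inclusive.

Jul 5, 2005 is a Tuesday.
From Jul 5, 2005 to Jun 28, 2006 is 359 days inclusive.
359 = 7 × 51 + 2, so there are 51 full weeks plus 2 extra days.
Each full week contributes 5 weekdays (Mon–Fri): 51 × 5 = 255.
The 2 extra days are Tue, Wed — 2 of them qualify.
Total: 255 + 2 = 257.

257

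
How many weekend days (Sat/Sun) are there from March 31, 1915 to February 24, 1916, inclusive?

94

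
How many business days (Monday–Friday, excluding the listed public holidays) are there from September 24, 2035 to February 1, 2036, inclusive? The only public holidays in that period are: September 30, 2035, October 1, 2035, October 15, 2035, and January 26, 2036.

September 24, 2035 is a Monday.
The range spans 131 days (inclusive of both endpoints).
131 = 7 × 18 + 5, so there are 18 full weeks plus 5 extra days.
Each full week contributes 5 weekdays (Mon–Fri): 18 × 5 = 90.
The 5 extra days are Mon, Tue, Wed, Thu, Fri — 5 of them qualify.
Total: 90 + 5 = 95.
Holidays: September 30, 2035 (Sun); October 1, 2035 (Mon); October 15, 2035 (Mon); January 26, 2036 (Sat).
2 of the 4 holidays fall on weekdays; the rest are weekends and were already excluded.
Business days: 95 − 2 = 93.

93 business days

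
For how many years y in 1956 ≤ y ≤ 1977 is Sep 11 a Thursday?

Day of week of September 11 in each year:
1956: Tue, 1957: Wed, 1958: Thu ✓, 1959: Fri, 1960: Sun, 1961: Mon, 1962: Tue, 1963: Wed, 1964: Fri, 1965: Sat, 1966: Sun, 1967: Mon, 1968: Wed, 1969: Thu ✓, 1970: Fri, 1971: Sat, 1972: Mon, 1973: Tue, 1974: Wed, 1975: Thu ✓, 1976: Sat, 1977: Sun
Thursdays: 1958, 1969, 1975.

3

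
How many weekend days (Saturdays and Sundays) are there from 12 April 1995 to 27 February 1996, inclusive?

12 April 1995 is a Wednesday.
That's 322 days from start to end, counting both.
322 = 7 × 46, so the span is exactly 46 full weeks.
Each full week contributes 2 weekend days (Sat, Sun): 46 × 2 = 92.

92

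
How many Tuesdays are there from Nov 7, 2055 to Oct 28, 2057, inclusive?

103 Tuesdays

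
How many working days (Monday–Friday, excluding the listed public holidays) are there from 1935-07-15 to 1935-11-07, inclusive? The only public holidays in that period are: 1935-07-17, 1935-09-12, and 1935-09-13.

81

1935-07-15 is a Monday.
That's 116 days from start to end, counting both.
116 = 7 × 16 + 4, so there are 16 full weeks plus 4 extra days.
Each full week contributes 5 weekdays (Mon–Fri): 16 × 5 = 80.
The 4 extra days are Mon, Tue, Wed, Thu — 4 of them qualify.
Total: 80 + 4 = 84.
Holidays: 1935-07-17 (Wed); 1935-09-12 (Thu); 1935-09-13 (Fri).
All 3 holidays fall on weekdays, so subtract 3.
Business days: 84 − 3 = 81.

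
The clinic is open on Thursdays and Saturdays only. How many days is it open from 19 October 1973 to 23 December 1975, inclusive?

227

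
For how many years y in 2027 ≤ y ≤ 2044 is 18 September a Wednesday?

2

Day of week of September 18 in each year:
2027: Sat, 2028: Mon, 2029: Tue, 2030: Wed ✓, 2031: Thu, 2032: Sat, 2033: Sun, 2034: Mon, 2035: Tue, 2036: Thu, 2037: Fri, 2038: Sat, 2039: Sun, 2040: Tue, 2041: Wed ✓, 2042: Thu, 2043: Fri, 2044: Sun
Wednesdays: 2030, 2041.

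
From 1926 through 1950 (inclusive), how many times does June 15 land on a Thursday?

4

Day of week of June 15 in each year:
1926: Tue, 1927: Wed, 1928: Fri, 1929: Sat, 1930: Sun, 1931: Mon, 1932: Wed, 1933: Thu ✓, 1934: Fri, 1935: Sat, 1936: Mon, 1937: Tue, 1938: Wed, 1939: Thu ✓, 1940: Sat, 1941: Sun, 1942: Mon, 1943: Tue, 1944: Thu ✓, 1945: Fri, 1946: Sat, 1947: Sun, 1948: Tue, 1949: Wed, 1950: Thu ✓
Thursdays: 1933, 1939, 1944, 1950.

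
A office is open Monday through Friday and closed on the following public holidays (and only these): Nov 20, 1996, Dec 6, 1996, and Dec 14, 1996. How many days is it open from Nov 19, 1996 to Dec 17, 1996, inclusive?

19 working days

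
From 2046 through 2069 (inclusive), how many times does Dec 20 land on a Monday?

Day of week of December 20 in each year:
2046: Thu, 2047: Fri, 2048: Sun, 2049: Mon ✓, 2050: Tue, 2051: Wed, 2052: Fri, 2053: Sat, 2054: Sun, 2055: Mon ✓, 2056: Wed, 2057: Thu, 2058: Fri, 2059: Sat, 2060: Mon ✓, 2061: Tue, 2062: Wed, 2063: Thu, 2064: Sat, 2065: Sun, 2066: Mon ✓, 2067: Tue, 2068: Thu, 2069: Fri
Mondays: 2049, 2055, 2060, 2066.

4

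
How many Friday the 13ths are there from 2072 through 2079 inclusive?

13

Friday-the-13ths by year:
2072: May
2073: Jan, Oct
2074: Apr, Jul
2075: Sep, Dec
2076: Mar, Nov
2077: Aug
2078: May
2079: Jan, Oct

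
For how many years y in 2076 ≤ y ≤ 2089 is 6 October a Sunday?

Day of week of October 6 in each year:
2076: Tue, 2077: Wed, 2078: Thu, 2079: Fri, 2080: Sun ✓, 2081: Mon, 2082: Tue, 2083: Wed, 2084: Fri, 2085: Sat, 2086: Sun ✓, 2087: Mon, 2088: Wed, 2089: Thu
Sundays: 2080, 2086.

2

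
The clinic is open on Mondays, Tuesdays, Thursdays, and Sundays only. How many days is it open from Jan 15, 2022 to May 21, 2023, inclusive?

Jan 15, 2022 is a Saturday.
The range spans 492 days (inclusive of both endpoints).
492 = 7 × 70 + 2, so there are 70 full weeks plus 2 extra days.
Each full week contributes 4 days from the set (Mon, Tue, Thu, Sun): 70 × 4 = 280.
The 2 extra days are Saturday, Sunday — 1 of them qualifies.
Total: 280 + 1 = 281.

281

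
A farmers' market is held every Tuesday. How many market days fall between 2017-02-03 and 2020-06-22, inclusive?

2017-02-03 is a Friday.
That's 1236 days from start to end, counting both.
1236 = 7 × 176 + 4, so there are 176 full weeks plus 4 extra days.
Each full week contributes one Tuesday: 176 so far.
The 4 extra days are Fri, Sat, Sun, Mon — none qualify.
Total: 176 + 0 = 176.

176 Tuesdays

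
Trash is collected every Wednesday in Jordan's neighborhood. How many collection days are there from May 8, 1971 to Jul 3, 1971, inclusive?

May 8, 1971 is a Saturday.
The range spans 57 days (inclusive of both endpoints).
57 = 7 × 8 + 1, so there are 8 full weeks plus 1 extra day.
Each full week contributes one Wednesday: 8 so far.
The 1 extra day is Sat — none qualify.
Total: 8 + 0 = 8.

8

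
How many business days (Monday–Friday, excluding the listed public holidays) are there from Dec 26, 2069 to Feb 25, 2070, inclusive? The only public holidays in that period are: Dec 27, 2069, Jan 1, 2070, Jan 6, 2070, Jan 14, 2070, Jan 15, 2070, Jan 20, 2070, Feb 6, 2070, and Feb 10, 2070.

36 business days

Dec 26, 2069 is a Thursday.
That's 62 days from start to end, counting both.
62 = 7 × 8 + 6, so there are 8 full weeks plus 6 extra days.
Each full week contributes 5 weekdays (Mon–Fri): 8 × 5 = 40.
The 6 extra days are Thu, Fri, Sat, Sun, Mon, Tue — 4 of them qualify.
Total: 40 + 4 = 44.
Holidays: Dec 27, 2069 (Fri); Jan 1, 2070 (Wed); Jan 6, 2070 (Mon); Jan 14, 2070 (Tue); Jan 15, 2070 (Wed); Jan 20, 2070 (Mon); Feb 6, 2070 (Thu); Feb 10, 2070 (Mon).
All 8 holidays fall on weekdays, so subtract 8.
Business days: 44 − 8 = 36.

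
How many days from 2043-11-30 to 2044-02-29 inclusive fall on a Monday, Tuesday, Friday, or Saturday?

53

2043-11-30 is a Monday.
From 2043-11-30 to 2044-02-29 is 92 days inclusive.
92 = 7 × 13 + 1, so there are 13 full weeks plus 1 extra day.
Each full week contributes 4 days from the set (Mon, Tue, Fri, Sat): 13 × 4 = 52.
The 1 extra day is Mon — 1 of them qualifies.
Total: 52 + 1 = 53.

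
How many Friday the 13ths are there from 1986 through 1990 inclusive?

Friday-the-13ths by year:
1986: Jun
1987: Feb, Mar, Nov
1988: May
1989: Jan, Oct
1990: Apr, Jul

9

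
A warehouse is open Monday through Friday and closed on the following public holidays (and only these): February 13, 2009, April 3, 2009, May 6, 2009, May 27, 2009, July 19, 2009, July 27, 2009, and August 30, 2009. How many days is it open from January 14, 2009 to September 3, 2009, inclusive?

January 14, 2009 is a Wednesday.
The range spans 233 days (inclusive of both endpoints).
233 = 7 × 33 + 2, so there are 33 full weeks plus 2 extra days.
Each full week contributes 5 weekdays (Mon–Fri): 33 × 5 = 165.
The 2 extra days are Wed, Thu — 2 of them qualify.
Total: 165 + 2 = 167.
Holidays: February 13, 2009 (Fri); April 3, 2009 (Fri); May 6, 2009 (Wed); May 27, 2009 (Wed); July 19, 2009 (Sun); July 27, 2009 (Mon); August 30, 2009 (Sun).
5 of the 7 holidays fall on weekdays; the rest are weekends and were already excluded.
Business days: 167 − 5 = 162.

162 business days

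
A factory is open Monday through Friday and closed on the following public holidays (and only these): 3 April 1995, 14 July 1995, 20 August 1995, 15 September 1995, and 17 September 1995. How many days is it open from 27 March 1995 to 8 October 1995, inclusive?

137 working days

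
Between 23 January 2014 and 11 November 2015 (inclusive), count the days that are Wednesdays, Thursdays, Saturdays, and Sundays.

376

23 January 2014 is a Thursday.
That's 658 days from start to end, counting both.
658 = 7 × 94, so the span is exactly 94 full weeks.
Each full week contributes 4 days from the set (Wed, Thu, Sat, Sun): 94 × 4 = 376.
Total: 376.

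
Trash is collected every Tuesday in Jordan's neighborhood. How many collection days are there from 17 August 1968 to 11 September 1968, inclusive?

17 August 1968 is a Saturday.
The range spans 26 days (inclusive of both endpoints).
26 = 7 × 3 + 5, so there are 3 full weeks plus 5 extra days.
Each full week contributes one Tuesday: 3 so far.
The 5 extra days are Sat, Sun, Mon, Tue, Wed — 1 of them qualifies.
Total: 3 + 1 = 4.

4 Tuesdays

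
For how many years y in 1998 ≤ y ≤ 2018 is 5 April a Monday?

3

Day of week of April 5 in each year:
1998: Sun, 1999: Mon ✓, 2000: Wed, 2001: Thu, 2002: Fri, 2003: Sat, 2004: Mon ✓, 2005: Tue, 2006: Wed, 2007: Thu, 2008: Sat, 2009: Sun, 2010: Mon ✓, 2011: Tue, 2012: Thu, 2013: Fri, 2014: Sat, 2015: Sun, 2016: Tue, 2017: Wed, 2018: Thu
Mondays: 1999, 2004, 2010.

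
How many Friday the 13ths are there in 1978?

2

The 13th falls on a Friday when the month's 13th has weekday Fri.
Jan 13 is Fri ✓; Feb 13 is Mon; Mar 13 is Mon; Apr 13 is Thu; May 13 is Sat; Jun 13 is Tue; Jul 13 is Thu; Aug 13 is Sun; Sep 13 is Wed; Oct 13 is Fri ✓; Nov 13 is Mon; Dec 13 is Wed.
Friday the 13ths: Jan, Oct.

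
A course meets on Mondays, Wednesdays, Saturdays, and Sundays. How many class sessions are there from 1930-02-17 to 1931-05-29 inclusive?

1930-02-17 is a Monday.
From 1930-02-17 to 1931-05-29 is 467 days inclusive.
467 = 7 × 66 + 5, so there are 66 full weeks plus 5 extra days.
Each full week contributes 4 days from the set (Mon, Wed, Sat, Sun): 66 × 4 = 264.
The 5 extra days are Monday, Tuesday, Wednesday, Thursday, Friday — 2 of them qualify.
Total: 264 + 2 = 266.

266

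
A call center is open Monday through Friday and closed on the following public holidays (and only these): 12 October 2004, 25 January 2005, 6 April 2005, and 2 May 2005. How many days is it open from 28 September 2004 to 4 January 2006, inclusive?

328 working days

28 September 2004 is a Tuesday.
That's 464 days from start to end, counting both.
464 = 7 × 66 + 2, so there are 66 full weeks plus 2 extra days.
Each full week contributes 5 weekdays (Mon–Fri): 66 × 5 = 330.
The 2 extra days are Tue, Wed — 2 of them qualify.
Total: 330 + 2 = 332.
Holidays: 12 October 2004 (Tue); 25 January 2005 (Tue); 6 April 2005 (Wed); 2 May 2005 (Mon).
All 4 holidays fall on weekdays, so subtract 4.
Business days: 332 − 4 = 328.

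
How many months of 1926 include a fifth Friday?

5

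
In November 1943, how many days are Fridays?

November 1, 1943 is a Monday.
The range spans 30 days (inclusive of both endpoints).
30 = 7 × 4 + 2, so there are 4 full weeks plus 2 extra days.
Each full week contributes one Friday: 4 so far.
The 2 extra days are Monday, Tuesday — none qualify.
Total: 4 + 0 = 4.

4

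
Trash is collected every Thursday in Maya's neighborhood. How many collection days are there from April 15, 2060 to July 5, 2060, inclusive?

April 15, 2060 is a Thursday.
From April 15, 2060 to July 5, 2060 is 82 days inclusive.
82 = 7 × 11 + 5, so there are 11 full weeks plus 5 extra days.
Each full week contributes one Thursday: 11 so far.
The 5 extra days are Thu, Fri, Sat, Sun, Mon — 1 of them qualifies.
Total: 11 + 1 = 12.

12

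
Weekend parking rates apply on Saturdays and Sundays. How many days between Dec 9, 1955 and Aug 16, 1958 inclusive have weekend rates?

281

Dec 9, 1955 is a Friday.
From Dec 9, 1955 to Aug 16, 1958 is 982 days inclusive.
982 = 7 × 140 + 2, so there are 140 full weeks plus 2 extra days.
Each full week contributes 2 weekend days (Sat, Sun): 140 × 2 = 280.
The 2 extra days are Friday, Saturday — 1 of them qualifies.
Total: 280 + 1 = 281.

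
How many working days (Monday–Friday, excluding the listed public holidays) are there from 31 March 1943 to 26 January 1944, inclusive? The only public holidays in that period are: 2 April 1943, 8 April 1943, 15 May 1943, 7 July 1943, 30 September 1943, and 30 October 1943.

31 March 1943 is a Wednesday.
The range spans 302 days (inclusive of both endpoints).
302 = 7 × 43 + 1, so there are 43 full weeks plus 1 extra day.
Each full week contributes 5 weekdays (Mon–Fri): 43 × 5 = 215.
The 1 extra day is Wednesday — 1 of them qualifies.
Total: 215 + 1 = 216.
Holidays: 2 April 1943 (Fri); 8 April 1943 (Thu); 15 May 1943 (Sat); 7 July 1943 (Wed); 30 September 1943 (Thu); 30 October 1943 (Sat).
4 of the 6 holidays fall on weekdays; the rest are weekends and were already excluded.
Business days: 216 − 4 = 212.

212 working days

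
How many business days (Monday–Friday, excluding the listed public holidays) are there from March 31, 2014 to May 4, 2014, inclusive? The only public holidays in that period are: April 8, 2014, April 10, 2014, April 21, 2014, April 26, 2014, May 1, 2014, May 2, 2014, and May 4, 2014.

March 31, 2014 is a Monday.
That's 35 days from start to end, counting both.
35 = 7 × 5, so the span is exactly 5 full weeks.
Each full week contributes 5 weekdays (Mon–Fri): 5 × 5 = 25.
Holidays: April 8, 2014 (Tue); April 10, 2014 (Thu); April 21, 2014 (Mon); April 26, 2014 (Sat); May 1, 2014 (Thu); May 2, 2014 (Fri); May 4, 2014 (Sun).
5 of the 7 holidays fall on weekdays; the rest are weekends and were already excluded.
Business days: 25 − 5 = 20.

20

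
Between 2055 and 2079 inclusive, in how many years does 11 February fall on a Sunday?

Day of week of February 11 in each year:
2055: Thu, 2056: Fri, 2057: Sun ✓, 2058: Mon, 2059: Tue, 2060: Wed, 2061: Fri, 2062: Sat, 2063: Sun ✓, 2064: Mon, 2065: Wed, 2066: Thu, 2067: Fri, 2068: Sat, 2069: Mon, 2070: Tue, 2071: Wed, 2072: Thu, 2073: Sat, 2074: Sun ✓, 2075: Mon, 2076: Tue, 2077: Thu, 2078: Fri, 2079: Sat
Sundays: 2057, 2063, 2074.

3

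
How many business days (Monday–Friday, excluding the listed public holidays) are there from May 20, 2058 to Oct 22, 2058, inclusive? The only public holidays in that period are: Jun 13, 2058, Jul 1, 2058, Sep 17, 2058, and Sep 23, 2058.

May 20, 2058 is a Monday.
From May 20, 2058 to Oct 22, 2058 is 156 days inclusive.
156 = 7 × 22 + 2, so there are 22 full weeks plus 2 extra days.
Each full week contributes 5 weekdays (Mon–Fri): 22 × 5 = 110.
The 2 extra days are Mon, Tue — 2 of them qualify.
Total: 110 + 2 = 112.
Holidays: Jun 13, 2058 (Thu); Jul 1, 2058 (Mon); Sep 17, 2058 (Tue); Sep 23, 2058 (Mon).
All 4 holidays fall on weekdays, so subtract 4.
Business days: 112 − 4 = 108.

108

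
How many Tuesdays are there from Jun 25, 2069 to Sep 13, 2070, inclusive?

64

Jun 25, 2069 is a Tuesday.
That's 446 days from start to end, counting both.
446 = 7 × 63 + 5, so there are 63 full weeks plus 5 extra days.
Each full week contributes one Tuesday: 63 so far.
The 5 extra days are Tue, Wed, Thu, Fri, Sat — 1 of them qualifies.
Total: 63 + 1 = 64.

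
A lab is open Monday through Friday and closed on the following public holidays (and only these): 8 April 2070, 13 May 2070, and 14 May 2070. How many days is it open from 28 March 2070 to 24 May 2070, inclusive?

28 March 2070 is a Friday.
The range spans 58 days (inclusive of both endpoints).
58 = 7 × 8 + 2, so there are 8 full weeks plus 2 extra days.
Each full week contributes 5 weekdays (Mon–Fri): 8 × 5 = 40.
The 2 extra days are Friday, Saturday — 1 of them qualifies.
Total: 40 + 1 = 41.
Holidays: 8 April 2070 (Tue); 13 May 2070 (Tue); 14 May 2070 (Wed).
All 3 holidays fall on weekdays, so subtract 3.
Business days: 41 − 3 = 38.

38 working days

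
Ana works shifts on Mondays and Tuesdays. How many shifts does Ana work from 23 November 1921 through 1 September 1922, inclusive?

23 November 1921 is a Wednesday.
That's 283 days from start to end, counting both.
283 = 7 × 40 + 3, so there are 40 full weeks plus 3 extra days.
Each full week contributes 2 days from the set (Mon, Tue): 40 × 2 = 80.
The 3 extra days are Wednesday, Thursday, Friday — none qualify.
Total: 80 + 0 = 80.

80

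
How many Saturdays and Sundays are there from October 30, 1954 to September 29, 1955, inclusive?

96

October 30, 1954 is a Saturday.
The range spans 335 days (inclusive of both endpoints).
335 = 7 × 47 + 6, so there are 47 full weeks plus 6 extra days.
Each full week contributes 2 weekend days (Sat, Sun): 47 × 2 = 94.
The 6 extra days are Sat, Sun, Mon, Tue, Wed, Thu — 2 of them qualify.
Total: 94 + 2 = 96.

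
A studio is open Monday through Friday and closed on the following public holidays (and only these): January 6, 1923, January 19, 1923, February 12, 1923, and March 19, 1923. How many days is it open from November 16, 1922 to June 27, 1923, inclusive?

November 16, 1922 is a Thursday.
That's 224 days from start to end, counting both.
224 = 7 × 32, so the span is exactly 32 full weeks.
Each full week contributes 5 weekdays (Mon–Fri): 32 × 5 = 160.
Total: 160.
Holidays: January 6, 1923 (Sat); January 19, 1923 (Fri); February 12, 1923 (Mon); March 19, 1923 (Mon).
3 of the 4 holidays fall on weekdays; the rest are weekends and were already excluded.
Business days: 160 − 3 = 157.

157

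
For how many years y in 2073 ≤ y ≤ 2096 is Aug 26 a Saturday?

Day of week of August 26 in each year:
2073: Sat ✓, 2074: Sun, 2075: Mon, 2076: Wed, 2077: Thu, 2078: Fri, 2079: Sat ✓, 2080: Mon, 2081: Tue, 2082: Wed, 2083: Thu, 2084: Sat ✓, 2085: Sun, 2086: Mon, 2087: Tue, 2088: Thu, 2089: Fri, 2090: Sat ✓, 2091: Sun, 2092: Tue, 2093: Wed, 2094: Thu, 2095: Fri, 2096: Sun
Saturdays: 2073, 2079, 2084, 2090.

4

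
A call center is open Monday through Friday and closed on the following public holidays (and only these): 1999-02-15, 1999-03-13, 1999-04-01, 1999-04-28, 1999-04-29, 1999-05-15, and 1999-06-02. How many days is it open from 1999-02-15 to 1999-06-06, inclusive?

75 business days

1999-02-15 is a Monday.
That's 112 days from start to end, counting both.
112 = 7 × 16, so the span is exactly 16 full weeks.
Each full week contributes 5 weekdays (Mon–Fri): 16 × 5 = 80.
Total: 80.
Holidays: 1999-02-15 (Mon); 1999-03-13 (Sat); 1999-04-01 (Thu); 1999-04-28 (Wed); 1999-04-29 (Thu); 1999-05-15 (Sat); 1999-06-02 (Wed).
5 of the 7 holidays fall on weekdays; the rest are weekends and were already excluded.
Business days: 80 − 5 = 75.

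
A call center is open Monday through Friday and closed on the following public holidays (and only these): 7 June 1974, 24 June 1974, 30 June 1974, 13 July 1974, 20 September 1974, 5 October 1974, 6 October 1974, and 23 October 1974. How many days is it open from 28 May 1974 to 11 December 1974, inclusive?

28 May 1974 is a Tuesday.
That's 198 days from start to end, counting both.
198 = 7 × 28 + 2, so there are 28 full weeks plus 2 extra days.
Each full week contributes 5 weekdays (Mon–Fri): 28 × 5 = 140.
The 2 extra days are Tue, Wed — 2 of them qualify.
Total: 140 + 2 = 142.
Holidays: 7 June 1974 (Fri); 24 June 1974 (Mon); 30 June 1974 (Sun); 13 July 1974 (Sat); 20 September 1974 (Fri); 5 October 1974 (Sat); 6 October 1974 (Sun); 23 October 1974 (Wed).
4 of the 8 holidays fall on weekdays; the rest are weekends and were already excluded.
Business days: 142 − 4 = 138.

138 business days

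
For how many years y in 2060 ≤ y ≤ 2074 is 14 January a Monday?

2

Day of week of January 14 in each year:
2060: Wed, 2061: Fri, 2062: Sat, 2063: Sun, 2064: Mon ✓, 2065: Wed, 2066: Thu, 2067: Fri, 2068: Sat, 2069: Mon ✓, 2070: Tue, 2071: Wed, 2072: Thu, 2073: Sat, 2074: Sun
Mondays: 2064, 2069.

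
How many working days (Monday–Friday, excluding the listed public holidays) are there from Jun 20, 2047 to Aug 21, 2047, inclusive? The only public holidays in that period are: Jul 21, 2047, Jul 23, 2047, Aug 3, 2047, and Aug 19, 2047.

Jun 20, 2047 is a Thursday.
That's 63 days from start to end, counting both.
63 = 7 × 9, so the span is exactly 9 full weeks.
Each full week contributes 5 weekdays (Mon–Fri): 9 × 5 = 45.
Total: 45.
Holidays: Jul 21, 2047 (Sun); Jul 23, 2047 (Tue); Aug 3, 2047 (Sat); Aug 19, 2047 (Mon).
2 of the 4 holidays fall on weekdays; the rest are weekends and were already excluded.
Business days: 45 − 2 = 43.

43 working days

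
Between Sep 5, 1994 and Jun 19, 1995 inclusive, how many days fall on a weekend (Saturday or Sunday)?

82

Sep 5, 1994 is a Monday.
The range spans 288 days (inclusive of both endpoints).
288 = 7 × 41 + 1, so there are 41 full weeks plus 1 extra day.
Each full week contributes 2 weekend days (Sat, Sun): 41 × 2 = 82.
The 1 extra day is Mon — none qualify.
Total: 82 + 0 = 82.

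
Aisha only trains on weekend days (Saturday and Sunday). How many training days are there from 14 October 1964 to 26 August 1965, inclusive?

90

14 October 1964 is a Wednesday.
That's 317 days from start to end, counting both.
317 = 7 × 45 + 2, so there are 45 full weeks plus 2 extra days.
Each full week contributes 2 weekend days (Sat, Sun): 45 × 2 = 90.
The 2 extra days are Wednesday, Thursday — none qualify.
Total: 90 + 0 = 90.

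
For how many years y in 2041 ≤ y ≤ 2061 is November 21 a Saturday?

3

Day of week of November 21 in each year:
2041: Thu, 2042: Fri, 2043: Sat ✓, 2044: Mon, 2045: Tue, 2046: Wed, 2047: Thu, 2048: Sat ✓, 2049: Sun, 2050: Mon, 2051: Tue, 2052: Thu, 2053: Fri, 2054: Sat ✓, 2055: Sun, 2056: Tue, 2057: Wed, 2058: Thu, 2059: Fri, 2060: Sun, 2061: Mon
Saturdays: 2043, 2048, 2054.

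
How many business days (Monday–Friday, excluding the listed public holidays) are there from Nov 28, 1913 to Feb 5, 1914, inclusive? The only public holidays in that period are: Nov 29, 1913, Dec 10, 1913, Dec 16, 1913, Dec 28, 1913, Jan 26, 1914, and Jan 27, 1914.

Nov 28, 1913 is a Friday.
From Nov 28, 1913 to Feb 5, 1914 is 70 days inclusive.
70 = 7 × 10, so the span is exactly 10 full weeks.
Each full week contributes 5 weekdays (Mon–Fri): 10 × 5 = 50.
Total: 50.
Holidays: Nov 29, 1913 (Sat); Dec 10, 1913 (Wed); Dec 16, 1913 (Tue); Dec 28, 1913 (Sun); Jan 26, 1914 (Mon); Jan 27, 1914 (Tue).
4 of the 6 holidays fall on weekdays; the rest are weekends and were already excluded.
Business days: 50 − 4 = 46.

46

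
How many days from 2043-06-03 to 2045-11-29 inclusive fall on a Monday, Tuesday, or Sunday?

390

2043-06-03 is a Wednesday.
The range spans 911 days (inclusive of both endpoints).
911 = 7 × 130 + 1, so there are 130 full weeks plus 1 extra day.
Each full week contributes 3 days from the set (Mon, Tue, Sun): 130 × 3 = 390.
The 1 extra day is Wednesday — none qualify.
Total: 390 + 0 = 390.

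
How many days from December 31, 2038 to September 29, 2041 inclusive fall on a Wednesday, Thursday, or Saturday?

430

December 31, 2038 is a Friday.
The range spans 1004 days (inclusive of both endpoints).
1004 = 7 × 143 + 3, so there are 143 full weeks plus 3 extra days.
Each full week contributes 3 days from the set (Wed, Thu, Sat): 143 × 3 = 429.
The 3 extra days are Friday, Saturday, Sunday — 1 of them qualifies.
Total: 429 + 1 = 430.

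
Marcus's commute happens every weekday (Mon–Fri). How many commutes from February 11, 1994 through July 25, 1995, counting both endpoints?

February 11, 1994 is a Friday.
That's 530 days from start to end, counting both.
530 = 7 × 75 + 5, so there are 75 full weeks plus 5 extra days.
Each full week contributes 5 weekdays (Mon–Fri): 75 × 5 = 375.
The 5 extra days are Fri, Sat, Sun, Mon, Tue — 3 of them qualify.
Total: 375 + 3 = 378.

378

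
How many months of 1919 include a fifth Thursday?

4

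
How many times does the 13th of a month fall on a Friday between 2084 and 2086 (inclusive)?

5

Friday-the-13ths by year:
2084: Oct
2085: Apr, Jul
2086: Sep, Dec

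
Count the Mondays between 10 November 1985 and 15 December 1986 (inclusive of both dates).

10 November 1985 is a Sunday.
The range spans 401 days (inclusive of both endpoints).
401 = 7 × 57 + 2, so there are 57 full weeks plus 2 extra days.
Each full week contributes one Monday: 57 so far.
The 2 extra days are Sunday, Monday — 1 of them qualifies.
Total: 57 + 1 = 58.

58 Mondays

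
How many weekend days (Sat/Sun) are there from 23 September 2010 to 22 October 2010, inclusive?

23 September 2010 is a Thursday.
From 23 September 2010 to 22 October 2010 is 30 days inclusive.
30 = 7 × 4 + 2, so there are 4 full weeks plus 2 extra days.
Each full week contributes 2 weekend days (Sat, Sun): 4 × 2 = 8.
The 2 extra days are Thu, Fri — none qualify.
Total: 8 + 0 = 8.

8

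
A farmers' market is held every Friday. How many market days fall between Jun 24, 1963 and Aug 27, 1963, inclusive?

9 Fridays

Jun 24, 1963 is a Monday.
That's 65 days from start to end, counting both.
65 = 7 × 9 + 2, so there are 9 full weeks plus 2 extra days.
Each full week contributes one Friday: 9 so far.
The 2 extra days are Monday, Tuesday — none qualify.
Total: 9 + 0 = 9.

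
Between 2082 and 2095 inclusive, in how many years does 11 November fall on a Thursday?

3

Day of week of November 11 in each year:
2082: Wed, 2083: Thu ✓, 2084: Sat, 2085: Sun, 2086: Mon, 2087: Tue, 2088: Thu ✓, 2089: Fri, 2090: Sat, 2091: Sun, 2092: Tue, 2093: Wed, 2094: Thu ✓, 2095: Fri
Thursdays: 2083, 2088, 2094.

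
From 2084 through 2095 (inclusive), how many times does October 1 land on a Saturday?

Day of week of October 1 in each year:
2084: Sun, 2085: Mon, 2086: Tue, 2087: Wed, 2088: Fri, 2089: Sat ✓, 2090: Sun, 2091: Mon, 2092: Wed, 2093: Thu, 2094: Fri, 2095: Sat ✓
Saturdays: 2089, 2095.

2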